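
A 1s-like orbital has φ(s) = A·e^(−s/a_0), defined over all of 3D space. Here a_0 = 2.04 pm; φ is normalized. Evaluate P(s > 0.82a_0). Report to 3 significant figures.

Integrate the radial probability density 4πs²|φ|² over s > 0.82a_0.
A² is fixed by ∫₀^∞ 4πs²|φ|² ds = 1, i.e. A² = (π·a_0^3)^(−1).
In terms of u = s/a_0 (A², 4π and the length scale all cancel between numerator and denominator), P = [∫_{0.82}^{∞} u^2·e^(-2·u) du] / [∫_{0}^{∞} u^2·e^(-2·u) du].
An antiderivative of u^2·e^(-2·u) is -(2·u^2 + 2·u + 1)·e^(-2·u)/4; evaluating from 0.82 to ∞ gives 4981·e^(-41/25)/5000, while the full integral is 1/4.
This evaluates to P = 0.7730.

P ≈ 0.773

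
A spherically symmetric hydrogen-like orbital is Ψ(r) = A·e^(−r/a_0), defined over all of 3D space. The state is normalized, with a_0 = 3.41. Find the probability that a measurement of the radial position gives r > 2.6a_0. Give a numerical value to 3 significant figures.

P ≈ 0.109

P = ∫ |Ψ|² 4πr² dr over r > 2.6a_0.
A² is fixed by ∫₀^∞ 4πr²|Ψ|² dr = 1, i.e. A² = (π·a_0^3)^(−1).
In terms of u = r/a_0 (A², 4π and the length scale all cancel between numerator and denominator), P = [∫_{2.6}^{∞} u^2·e^(-2·u) du] / [∫_{0}^{∞} u^2·e^(-2·u) du].
With ∫ u^2·e^(-2·u) du = -(2·u^2 + 2·u + 1)·e^(-2·u)/4 + C, the region integral is 493·e^(-26/5)/100 and the full one is 1/4.
This evaluates to P = 0.1088.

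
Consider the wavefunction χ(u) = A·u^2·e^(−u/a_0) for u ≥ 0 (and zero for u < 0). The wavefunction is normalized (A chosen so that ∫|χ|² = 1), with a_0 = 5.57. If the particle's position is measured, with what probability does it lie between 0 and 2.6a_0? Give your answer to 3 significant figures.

The probability is P = ∫ |χ|² du over [0, 2.6a_0].
The normalization integral ∫|χ|²du over the whole domain equals 3·a_0^5/4·A², and A² cancels in the ratio.
Substituting t = u/a_0, A² and the length scale cancel in the ratio: P = ∫_{0}^{2.6} t^4·e^(-2·t) dt / ∫_{0}^{∞} t^4·e^(-2·t) dt.
Using ∫ t^4·e^(-2·t) dt = -(t^4/2 + t^3 + 3·t^2/2 + 3·t/2 + 3/4)·e^(-2·t), the numerator is ≈ 0.44540 and the denominator is 3/4.
Evaluating gives P = 0.5939.

P ≈ 0.594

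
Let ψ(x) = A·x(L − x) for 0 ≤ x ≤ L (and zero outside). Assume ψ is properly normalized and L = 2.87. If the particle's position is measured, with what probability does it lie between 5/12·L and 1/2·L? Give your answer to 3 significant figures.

P ≈ 0.153

|ψ|² is the probability density, so P = ∫_{5/12·L}^{1/2·L} |ψ|² dx.
With A² fixed by ∫|ψ|² = 1, i.e. A² = (L^5/30)^(−1), substitute and integrate.
Let u = x/L; then A² and the length scale cancel, so P = ∫_{5/12}^{1/2} u^2·(1 - u)^2 du ÷ ∫_{0}^{1} u^2·(1 - u)^2 du.
Using ∫ u^2·(1 - u)^2 du = u^3·(6·u^2 - 15·u + 10)/30, the numerator is ≈ 0.0051127 and the denominator is 1/30.
Taking the ratio, P = 0.1534.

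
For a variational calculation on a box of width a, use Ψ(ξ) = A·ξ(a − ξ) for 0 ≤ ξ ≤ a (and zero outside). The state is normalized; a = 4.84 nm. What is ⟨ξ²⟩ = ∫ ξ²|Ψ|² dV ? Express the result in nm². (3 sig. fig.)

⟨ξ^2⟩ ≈ 6.69 nm^2

The expectation value is the |Ψ|²-weighted average of ξ^2: ∫ ξ^2|Ψ|² dξ.
The ratio of the moment integral to the normalization integral gives ⟨ξ²⟩ = 2·a^2/7.
Putting a = 4.84 gives 6.693.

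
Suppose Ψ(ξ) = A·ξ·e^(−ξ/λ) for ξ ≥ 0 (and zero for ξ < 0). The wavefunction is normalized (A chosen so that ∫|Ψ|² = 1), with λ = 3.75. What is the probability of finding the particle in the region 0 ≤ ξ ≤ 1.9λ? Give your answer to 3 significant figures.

P ≈ 0.731

The probability is P = ∫ |Ψ|² dξ over [0, 1.9λ].
Since A² = 1/(λ^3/4), this is the region integral divided by the full normalization integral.
Let u = ξ/λ; then A² and the length scale cancel, so P = ∫_{0}^{1.9} u^2·e^(-2·u) du ÷ ∫_{0}^{∞} u^2·e^(-2·u) du.
With ∫ u^2·e^(-2·u) du = -(2·u^2 + 2·u + 1)·e^(-2·u)/4 + C, the region integral is 1/4 - 601·e^(-19/5)/200 and the full one is 1/4.
Taking the ratio, P = 0.7311.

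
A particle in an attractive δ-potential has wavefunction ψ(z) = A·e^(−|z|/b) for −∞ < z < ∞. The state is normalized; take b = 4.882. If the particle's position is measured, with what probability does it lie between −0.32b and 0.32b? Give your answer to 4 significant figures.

P ≈ 0.4727

P = ∫_{−0.32b}^{0.32b} |ψ(z)|² dz.
The normalization integral ∫|ψ|²dz over the whole domain equals b·A², and A² cancels in the ratio.
By symmetry take twice the z ≥ 0 contribution in numerator and denominator; the 2's cancel. Substituting u = z/b, A² and the length scale cancel in the ratio: P = ∫_{0}^{0.32} e^(-2·u) du / ∫_{0}^{∞} e^(-2·u) du.
With ∫ e^(-2·u) du = -e^(-2·u)/2 + C, the region integral is 1/2 - e^(-16/25)/2 and the full one is 1/2.
This works out to P = 0.47271.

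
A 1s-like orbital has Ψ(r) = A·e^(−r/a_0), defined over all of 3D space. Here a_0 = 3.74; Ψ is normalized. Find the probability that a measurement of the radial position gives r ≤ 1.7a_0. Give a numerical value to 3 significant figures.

P ≈ 0.660

P = ∫ |Ψ|² 4πr² dr over r ≤ 1.7a_0.
Normalization gives A² = 1/(π·a_0^3).
Substituting u = r/a_0, A², 4π and the length scale all cancel in the ratio: P = ∫_{0}^{1.7} u^2·e^(-2·u) du / ∫_{0}^{∞} u^2·e^(-2·u) du.
With ∫ u^2·e^(-2·u) du = -(2·u^2 + 2·u + 1)·e^(-2·u)/4 + C, the region integral is 1/4 - 509·e^(-17/5)/200 and the full one is 1/4.
This evaluates to P = 0.6603.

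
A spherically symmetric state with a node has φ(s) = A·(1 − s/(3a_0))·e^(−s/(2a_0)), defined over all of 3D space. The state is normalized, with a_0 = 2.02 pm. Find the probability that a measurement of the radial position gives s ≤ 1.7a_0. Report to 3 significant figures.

Integrate the radial probability density 4πs²|φ|² over s ≤ 1.7a_0.
Normalization gives A² = 1/(8·π·a_0^3/3).
Let u = s/a_0; then A², 4π and the length scale all cancel, so P = ∫_{0}^{1.7} u^2·(1 - u/3)^2·e^(-u) du ÷ ∫_{0}^{∞} u^2·(1 - u/3)^2·e^(-u) du.
An antiderivative of u^2·(1 - u/3)^2·e^(-u) is (-u^4 + 2·u^3 - 3·u^2 - 6·u - 6)·e^(-u)/9; evaluating from 0 to 1.7 gives ≈ 0.19177, while the full integral is 2/3.
This evaluates to P = 0.2877.

P ≈ 0.288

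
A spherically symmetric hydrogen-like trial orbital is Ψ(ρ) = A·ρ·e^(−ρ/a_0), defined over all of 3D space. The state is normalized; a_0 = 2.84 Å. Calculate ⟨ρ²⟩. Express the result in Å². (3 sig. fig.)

⟨ρ^2⟩ ≈ 60.5 Å^2

The expectation value is the |Ψ|²-weighted average of ρ^2: ∫ ρ^2|Ψ|² 4πρ² dρ.
Since the A² factors cancel between numerator and denominator, ⟨ρ²⟩ = 15·a_0^2/2.
With a_0 = 2.84, ⟨ρ^2⟩ = 60.49.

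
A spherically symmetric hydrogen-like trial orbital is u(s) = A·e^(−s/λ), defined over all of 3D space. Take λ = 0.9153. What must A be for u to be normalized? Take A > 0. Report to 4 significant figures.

A ≈ 0.6443

Require ∫ |u|² 4πs² ds = 1 over the whole domain.
Recall ∫₀^∞ s^m e^(−s/β) ds = m!·β^(m+1), with u = A·e^(−s/λ), the integral evaluates to A²·[π·λ^3].
Hence A² = 1/[π·λ^3].
With λ = 0.9153: A² = 0.41511 and A = 0.64429.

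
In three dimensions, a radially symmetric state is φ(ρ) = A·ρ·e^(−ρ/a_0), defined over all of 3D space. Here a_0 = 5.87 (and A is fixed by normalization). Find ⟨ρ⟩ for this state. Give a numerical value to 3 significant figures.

⟨ρ⟩ ≈ 14.7

By definition ⟨ρ⟩ = ∫ ρ |φ(ρ)|² 4πρ² dρ.
The ratio of the moment integral to the normalization integral gives ⟨ρ⟩ = 5·a_0/2.
With a_0 = 5.87, ⟨ρ⟩ = 14.68.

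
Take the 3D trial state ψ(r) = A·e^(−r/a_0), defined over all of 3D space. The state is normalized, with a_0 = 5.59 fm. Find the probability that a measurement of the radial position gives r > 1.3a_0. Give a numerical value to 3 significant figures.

Integrate the radial probability density 4πr²|ψ|² over r > 1.3a_0.
Normalization gives A² = 1/(π·a_0^3).
Let u = r/a_0; then A², 4π and the length scale all cancel, so P = ∫_{1.3}^{∞} u^2·e^(-2·u) du ÷ ∫_{0}^{∞} u^2·e^(-2·u) du.
Using ∫ u^2·e^(-2·u) du = -(2·u^2 + 2·u + 1)·e^(-2·u)/4, the numerator is 349·e^(-13/5)/200 and the denominator is 1/4.
Taking the ratio yields P = 0.5184.

P ≈ 0.518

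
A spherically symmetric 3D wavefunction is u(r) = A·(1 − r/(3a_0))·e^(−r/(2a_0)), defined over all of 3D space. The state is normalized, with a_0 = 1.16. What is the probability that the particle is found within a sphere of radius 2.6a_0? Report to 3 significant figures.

P ≈ 0.351

With dV = 4πr²dr, the probability is ∫|u|² dV over r ≤ 2.6a_0.
A² is fixed by ∫₀^∞ 4πr²|u|² dr = 1, i.e. A² = (8·π·a_0^3/3)^(−1).
Substituting t = r/a_0, A², 4π and the length scale all cancel in the ratio: P = ∫_{0}^{2.6} t^2·(1 - t/3)^2·e^(-t) dt / ∫_{0}^{∞} t^2·(1 - t/3)^2·e^(-t) dt.
Using ∫ t^2·(1 - t/3)^2·e^(-t) dt = (-t^4 + 2·t^3 - 3·t^2 - 6·t - 6)·e^(-t)/9, the numerator is ≈ 0.23402 and the denominator is 2/3.
The region integral divided by the full integral gives P = 0.3510.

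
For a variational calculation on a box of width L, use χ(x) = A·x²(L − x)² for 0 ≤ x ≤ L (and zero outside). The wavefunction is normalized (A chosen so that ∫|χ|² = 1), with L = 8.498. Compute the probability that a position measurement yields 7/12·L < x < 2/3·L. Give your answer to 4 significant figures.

The probability is P = ∫ |χ|² dx over [7/12·L, 2/3·L].
Since A² = 1/(L^9/630), this is the region integral divided by the full normalization integral.
In terms of u = x/L (A² and the length scale cancel between numerator and denominator), P = [∫_{7/12}^{2/3} u^4·(1 - u)^4 du] / [∫_{0}^{1} u^4·(1 - u)^4 du].
An antiderivative of u^4·(1 - u)^4 is u^5·(70·u^4 - 315·u^3 + 540·u^2 - 420·u + 126)/630; evaluating from 7/12 to 2/3 gives ≈ 0.000249975, while the full integral is 1/630.
Evaluating gives P = 0.15748.

P ≈ 0.1575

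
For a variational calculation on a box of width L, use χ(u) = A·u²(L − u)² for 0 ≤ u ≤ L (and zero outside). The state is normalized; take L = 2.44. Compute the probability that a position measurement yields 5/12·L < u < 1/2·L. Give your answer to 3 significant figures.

P ≈ 0.198

P = ∫_{5/12·L}^{1/2·L} |χ(u)|² du.
Since A² = 1/(L^9/630), this is the region integral divided by the full normalization integral.
Let t = u/L; then A² and the length scale cancel, so P = ∫_{5/12}^{1/2} t^4·(1 - t)^4 dt ÷ ∫_{0}^{1} t^4·(1 - t)^4 dt.
An antiderivative of t^4·(1 - t)^4 is t^5·(70·t^4 - 315·t^3 + 540·t^2 - 420·t + 126)/630; evaluating from 5/12 to 1/2 gives ≈ 0.00031376, while the full integral is 1/630.
This works out to P = 0.1977.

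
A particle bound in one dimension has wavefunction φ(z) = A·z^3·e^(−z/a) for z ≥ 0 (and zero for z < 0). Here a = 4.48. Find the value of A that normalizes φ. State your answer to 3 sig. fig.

A ≈ 0.00222

Normalization requires ∫|φ|² dz = 1, integrated from 0 to ∞.
∫|φ|² dz = A²·(45·a^7/8).
With a = 4.48: A² = 0.000004908 and A = 0.002215.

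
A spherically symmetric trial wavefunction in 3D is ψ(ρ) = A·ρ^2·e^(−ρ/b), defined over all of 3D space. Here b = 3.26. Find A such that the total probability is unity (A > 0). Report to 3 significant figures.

Normalization requires ∫|ψ|² 4πρ² dρ = 1, integrated from 0 to ∞.
With ∫₀^∞ ρ^6 e^(−αρ) dρ = 6!/α^7, carrying out the integral gives A² · 45·π·b^7/2.
So A² = (45·π·b^7/2)^(−1).
Substituting b = 3.26 gives A² = 0.000003615, so A = 0.001901.

A ≈ 0.00190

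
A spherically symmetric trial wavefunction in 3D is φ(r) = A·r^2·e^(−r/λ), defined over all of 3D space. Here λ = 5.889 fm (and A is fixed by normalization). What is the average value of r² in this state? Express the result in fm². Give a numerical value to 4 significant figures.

The expectation value is the |φ|²-weighted average of r^2: ∫ r^2|φ|² 4πr² dr.
Since the A² factors cancel between numerator and denominator, ⟨r²⟩ = 14·λ^2.
With λ = 5.889, ⟨r^2⟩ = 485.52.

⟨r^2⟩ ≈ 485.5 fm^2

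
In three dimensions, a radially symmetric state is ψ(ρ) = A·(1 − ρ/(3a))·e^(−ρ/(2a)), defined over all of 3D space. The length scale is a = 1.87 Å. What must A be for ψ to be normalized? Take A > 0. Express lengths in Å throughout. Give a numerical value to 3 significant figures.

A ≈ 0.135 Å^(-3/2)

We need A² ∫|f|² 4πρ² dρ = 1, taking the integral from 0 to ∞.
(Spherical symmetry: dV = 4πρ² dρ.)
Recall ∫₀^∞ ρ^m e^(−ρ/β) dρ = m!·β^(m+1), ∫|ψ|² 4πρ² dρ = A²·(8·π·a^3/3).
Hence A² = 1/[8·π·a^3/3].
Plugging in a = 1.87 yields A = 0.1351.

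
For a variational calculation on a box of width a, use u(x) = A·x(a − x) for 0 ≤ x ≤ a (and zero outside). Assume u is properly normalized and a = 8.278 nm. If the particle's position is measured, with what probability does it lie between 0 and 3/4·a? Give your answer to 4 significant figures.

P = ∫_{0}^{3/4·a} |u(x)|² dx.
The normalization integral ∫|u|²dx over the whole domain equals a^5/30·A², and A² cancels in the ratio.
In terms of t = x/a (A² and the length scale cancel between numerator and denominator), P = [∫_{0}^{3/4} t^2·(1 - t)^2 dt] / [∫_{0}^{1} t^2·(1 - t)^2 dt].
Using ∫ t^2·(1 - t)^2 dt = t^3·(6·t^2 - 15·t + 10)/30, the numerator is 153/5120 and the denominator is 1/30.
The result is P = 459/512.

P ≈ 0.8965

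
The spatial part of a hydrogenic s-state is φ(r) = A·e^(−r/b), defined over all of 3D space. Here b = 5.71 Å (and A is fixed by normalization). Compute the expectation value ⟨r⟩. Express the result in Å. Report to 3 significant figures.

⟨r⟩ ≈ 8.57 Å

By definition ⟨r⟩ = ∫ r |φ(r)|² 4πr² dr.
Using ∫₀^∞ rⁿ e^(−αr) dr = n!/αⁿ⁺¹, evaluating both integrals, ⟨r⟩ = 3·b/2.
With b = 5.71, ⟨r⟩ = 8.565.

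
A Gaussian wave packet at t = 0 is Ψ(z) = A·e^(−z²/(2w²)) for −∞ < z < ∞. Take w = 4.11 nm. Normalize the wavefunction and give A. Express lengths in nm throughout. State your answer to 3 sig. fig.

A ≈ 0.371 nm^(-1/2)

Normalization requires ∫|Ψ|² dz = 1, integrated from −∞ to ∞.
The integral (without the A² prefactor) comes out to √(π)·w.
Hence A² = 1/[√(π)·w].
Substituting w = 4.11 gives A² = 0.1373, so A = 0.3705.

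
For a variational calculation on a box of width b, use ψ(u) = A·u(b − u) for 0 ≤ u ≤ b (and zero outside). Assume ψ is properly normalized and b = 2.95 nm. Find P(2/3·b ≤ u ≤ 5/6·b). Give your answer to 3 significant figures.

|ψ|² is the probability density, so P = ∫_{2/3·b}^{5/6·b} |ψ|² du.
Since A² = 1/(b^5/30), this is the region integral divided by the full normalization integral.
Let t = u/b; then A² and the length scale cancel, so P = ∫_{2/3}^{5/6} t^2·(1 - t)^2 dt ÷ ∫_{0}^{1} t^2·(1 - t)^2 dt.
With ∫ t^2·(1 - t)^2 dt = t^3·(6·t^2 - 15·t + 10)/30 + C, the region integral is ≈ 0.0058128 and the full one is 1/30.
Taking the ratio, P = 113/648.

P ≈ 0.174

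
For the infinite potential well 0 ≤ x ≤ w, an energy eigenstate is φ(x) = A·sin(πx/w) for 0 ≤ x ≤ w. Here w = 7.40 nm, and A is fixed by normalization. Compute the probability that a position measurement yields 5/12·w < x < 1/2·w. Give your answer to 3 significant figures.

P = ∫_{5/12·w}^{1/2·w} |φ(x)|² dx.
With A² fixed by ∫|φ|² = 1, i.e. A² = (w/2)^(−1), substitute and integrate.
In terms of u = x/w (A² and the length scale cancel between numerator and denominator), P = [∫_{5/12}^{1/2} sin(π·u)^2 du] / [∫_{0}^{1} sin(π·u)^2 du].
An antiderivative of sin(π·u)^2 is u/2 - sin(2·π·u)/(4·π); evaluating from 5/12 to 1/2 gives 1/(8·π) + 1/24, while the full integral is 1/2.
Taking the ratio, P = (3 + π)/(12·π).

P ≈ 0.163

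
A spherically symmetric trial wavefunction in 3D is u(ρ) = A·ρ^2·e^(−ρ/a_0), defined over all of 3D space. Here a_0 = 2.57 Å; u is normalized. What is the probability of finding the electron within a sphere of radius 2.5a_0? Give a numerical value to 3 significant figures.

Integrate the radial probability density 4πρ²|u|² over ρ ≤ 2.5a_0.
A² is fixed by ∫₀^∞ 4πρ²|u|² dρ = 1, i.e. A² = (45·π·a_0^7/2)^(−1).
Let t = ρ/a_0; then A², 4π and the length scale all cancel, so P = ∫_{0}^{2.5} t^6·e^(-2·t) dt ÷ ∫_{0}^{∞} t^6·e^(-2·t) dt.
With ∫ t^6·e^(-2·t) dt = -(4·t^6 + 12·t^5 + 30·t^4 + 60·t^3 + 90·t^2 + 90·t + 45)·e^(-2·t)/8 + C, the region integral is ≈ 1.3377 and the full one is 45/8.
The region integral divided by the full integral gives P = 0.2378.

P ≈ 0.238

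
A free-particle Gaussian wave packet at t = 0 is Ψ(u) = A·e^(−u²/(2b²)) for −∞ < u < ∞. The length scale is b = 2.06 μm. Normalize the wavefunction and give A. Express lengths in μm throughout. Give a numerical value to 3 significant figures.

A ≈ 0.523 μm^(-1/2)

Require ∫ |Ψ|² du = 1 over the whole domain.
Using the Gaussian integral ∫_{−∞}^{∞} e^(−αu²) du = √(π/α), with Ψ = A·e^(−u²/(2b²)), the integral evaluates to A²·[√(π)·b].
So A² = (√(π)·b)^(−1).
Substituting b = 2.06 gives A² = 0.2739, so A = 0.5233.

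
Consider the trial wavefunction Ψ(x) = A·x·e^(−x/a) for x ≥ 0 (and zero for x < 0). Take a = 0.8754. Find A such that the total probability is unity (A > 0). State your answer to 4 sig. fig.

A ≈ 2.442

Require ∫ |Ψ|² dx = 1 over the whole domain.
With Ψ = A·x·e^(−x/a), the integral evaluates to A²·[a^3/4].
Setting this equal to 1 gives A² = 1/(a^3/4).
Substituting a = 0.8754 gives A² = 5.9627, so A = 2.4419.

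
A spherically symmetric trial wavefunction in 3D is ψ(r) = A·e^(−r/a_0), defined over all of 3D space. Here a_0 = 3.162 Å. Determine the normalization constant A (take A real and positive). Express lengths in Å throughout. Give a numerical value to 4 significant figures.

A ≈ 0.1003 Å^(-3/2)

We need A² ∫|f|² 4πr² dr = 1, taking the integral from 0 to ∞.
The integral (without the A² prefactor) comes out to π·a_0^3.
Plugging in a_0 = 3.162 yields A = 0.10034.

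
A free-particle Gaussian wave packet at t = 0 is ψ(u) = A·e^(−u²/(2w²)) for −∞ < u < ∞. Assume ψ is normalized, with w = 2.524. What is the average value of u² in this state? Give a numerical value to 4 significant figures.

The expectation value is the |ψ|²-weighted average of u^2: ∫ u^2|ψ|² du.
The ratio of the moment integral to the normalization integral gives ⟨u²⟩ = w^2/2.
Putting w = 2.524 gives 3.1853.

⟨u^2⟩ ≈ 3.185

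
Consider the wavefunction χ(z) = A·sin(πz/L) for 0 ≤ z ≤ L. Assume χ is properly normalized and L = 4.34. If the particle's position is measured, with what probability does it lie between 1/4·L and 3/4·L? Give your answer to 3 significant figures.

The probability is P = ∫ |χ|² dz over [1/4·L, 3/4·L].
The normalization integral ∫|χ|²dz over the whole domain equals L/2·A², and A² cancels in the ratio.
Let u = z/L; then A² and the length scale cancel, so P = ∫_{1/4}^{3/4} sin(π·u)^2 du ÷ ∫_{0}^{1} sin(π·u)^2 du.
Using ∫ sin(π·u)^2 du = u/2 - sin(2·π·u)/(4·π), the numerator is 1/(2·π) + 1/4 and the denominator is 1/2.
Evaluating gives P = (2 + π)/(2·π).

P ≈ 0.818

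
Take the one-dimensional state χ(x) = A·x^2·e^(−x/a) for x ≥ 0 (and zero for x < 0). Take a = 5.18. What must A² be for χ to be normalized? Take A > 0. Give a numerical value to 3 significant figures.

Normalization requires ∫|χ|² dx = 1, integrated from 0 to ∞.
The integral (without the A² prefactor) comes out to 3·a^5/4.
So A² = (3·a^5/4)^(−1).
Substituting a = 5.18 gives A² = 0.0003575, so A = 0.01891.

A^2 ≈ 0.000358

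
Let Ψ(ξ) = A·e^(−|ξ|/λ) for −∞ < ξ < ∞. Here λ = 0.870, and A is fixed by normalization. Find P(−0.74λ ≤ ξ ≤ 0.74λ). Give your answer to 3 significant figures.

P ≈ 0.772

The probability is P = ∫ |Ψ|² dξ over [−0.74λ, 0.74λ].
With A² fixed by ∫|Ψ|² = 1, i.e. A² = (λ)^(−1), substitute and integrate.
Both integrals are even about ξ = 0, so only the ξ ≥ 0 halves are needed (the factors of 2 cancel). Let u = ξ/λ; then A² and the length scale cancel, so P = ∫_{0}^{0.74} e^(-2·u) du ÷ ∫_{0}^{∞} e^(-2·u) du.
With ∫ e^(-2·u) du = -e^(-2·u)/2 + C, the region integral is 1/2 - e^(-37/25)/2 and the full one is 1/2.
The result is P = 0.7724.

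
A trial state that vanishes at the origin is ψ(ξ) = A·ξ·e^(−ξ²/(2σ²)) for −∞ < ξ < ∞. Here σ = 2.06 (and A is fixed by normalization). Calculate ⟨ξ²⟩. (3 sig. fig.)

⟨ξ^2⟩ ≈ 6.37

By definition ⟨ξ²⟩ = ∫ ξ^2 |ψ(ξ)|² dξ.
With ∫_{−∞}^{∞} ξ^(2m) e^(−αξ²) dξ = (2m−1)!!·√π / (2^m α^(m+1/2)), evaluating both integrals, ⟨ξ²⟩ = 3·σ^2/2.
Putting σ = 2.06 gives 6.365.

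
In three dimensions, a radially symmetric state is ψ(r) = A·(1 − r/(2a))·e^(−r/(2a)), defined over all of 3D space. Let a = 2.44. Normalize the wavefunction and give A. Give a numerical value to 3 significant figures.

Normalization requires ∫|ψ|² 4πr² dr = 1, integrated from 0 to ∞.
With ψ = A·(1 − r/(2a))·e^(−r/(2a)), the integral evaluates to A²·[8·π·a^3].
Hence A² = 1/[8·π·a^3].
With a = 2.44: A² = 0.002739 and A = 0.05234.

A ≈ 0.0523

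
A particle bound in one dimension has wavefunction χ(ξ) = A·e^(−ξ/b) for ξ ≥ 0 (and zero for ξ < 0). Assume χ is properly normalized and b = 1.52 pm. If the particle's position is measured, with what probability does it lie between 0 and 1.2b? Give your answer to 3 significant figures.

P = ∫_{0}^{1.2b} |χ(ξ)|² dξ.
With A² fixed by ∫|χ|² = 1, i.e. A² = (b/2)^(−1), substitute and integrate.
In terms of u = ξ/b (A² and the length scale cancel between numerator and denominator), P = [∫_{0}^{1.2} e^(-2·u) du] / [∫_{0}^{∞} e^(-2·u) du].
With ∫ e^(-2·u) du = -e^(-2·u)/2 + C, the region integral is 1/2 - e^(-12/5)/2 and the full one is 1/2.
The result is P = 0.9093.

P ≈ 0.909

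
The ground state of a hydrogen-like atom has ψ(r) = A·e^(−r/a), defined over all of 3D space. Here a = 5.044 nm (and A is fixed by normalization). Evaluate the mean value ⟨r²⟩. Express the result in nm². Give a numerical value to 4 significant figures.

⟨r^2⟩ ≈ 76.33 nm^2

The expectation value is the |ψ|²-weighted average of r^2: ∫ r^2|ψ|² 4πr² dr.
Recall ∫₀^∞ r^m e^(−r/β) dr = m!·β^(m+1), the ratio of the moment integral to the normalization integral gives ⟨r²⟩ = 3·a^2.
Putting a = 5.044 gives 76.326.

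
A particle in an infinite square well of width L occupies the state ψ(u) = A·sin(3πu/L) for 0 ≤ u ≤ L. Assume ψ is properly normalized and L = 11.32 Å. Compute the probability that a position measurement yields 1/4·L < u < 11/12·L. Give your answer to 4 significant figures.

P ≈ 0.6667

The probability is P = ∫ |ψ|² du over [1/4·L, 11/12·L].
Since A² = 1/(L/2), this is the region integral divided by the full normalization integral.
In terms of t = u/L (A² and the length scale cancel between numerator and denominator), P = [∫_{1/4}^{11/12} sin(3·π·t)^2 dt] / [∫_{0}^{1} sin(3·π·t)^2 dt].
An antiderivative of sin(3·π·t)^2 is t/2 - sin(6·π·t)/(12·π); evaluating from 1/4 to 11/12 gives 1/3, while the full integral is 1/2.
This works out to P = 2/3.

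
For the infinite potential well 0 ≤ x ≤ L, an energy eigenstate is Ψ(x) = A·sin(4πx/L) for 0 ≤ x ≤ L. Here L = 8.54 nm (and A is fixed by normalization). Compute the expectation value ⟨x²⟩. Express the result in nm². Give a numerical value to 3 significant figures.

The expectation value is the |Ψ|²-weighted average of x^2: ∫ x^2|Ψ|² dx.
The ratio of the moment integral to the normalization integral gives ⟨x²⟩ = -L^2/(32·π^2) + L^2/3.
Putting L = 8.54 gives 24.08.

⟨x^2⟩ ≈ 24.1 nm^2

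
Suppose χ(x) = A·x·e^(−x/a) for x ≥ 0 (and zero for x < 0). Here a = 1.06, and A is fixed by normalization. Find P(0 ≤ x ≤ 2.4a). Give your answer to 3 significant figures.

P ≈ 0.857

P = ∫_{0}^{2.4a} |χ(x)|² dx.
Since A² = 1/(a^3/4), this is the region integral divided by the full normalization integral.
Let u = x/a; then A² and the length scale cancel, so P = ∫_{0}^{2.4} u^2·e^(-2·u) du ÷ ∫_{0}^{∞} u^2·e^(-2·u) du.
An antiderivative of u^2·e^(-2·u) is -(2·u^2 + 2·u + 1)·e^(-2·u)/4; evaluating from 0 to 2.4 gives 1/4 - 433·e^(-24/5)/100, while the full integral is 1/4.
Taking the ratio, P = 0.8575.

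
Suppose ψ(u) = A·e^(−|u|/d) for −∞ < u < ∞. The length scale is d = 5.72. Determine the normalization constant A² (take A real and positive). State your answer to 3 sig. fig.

We need A² ∫|f|² du = 1, taking the integral from −∞ to ∞.
The integral (without the A² prefactor) comes out to d.
So A² = (d)^(−1).
Plugging in d = 5.72 yields A = 0.4181.

A^2 ≈ 0.175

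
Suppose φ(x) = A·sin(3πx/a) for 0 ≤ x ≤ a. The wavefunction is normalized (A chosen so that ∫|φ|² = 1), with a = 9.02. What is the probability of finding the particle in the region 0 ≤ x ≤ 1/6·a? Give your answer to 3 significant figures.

The probability is P = ∫ |φ|² dx over [0, 1/6·a].
With A² fixed by ∫|φ|² = 1, i.e. A² = (a/2)^(−1), substitute and integrate.
Let u = x/a; then A² and the length scale cancel, so P = ∫_{0}^{1/6} sin(3·π·u)^2 du ÷ ∫_{0}^{1} sin(3·π·u)^2 du.
An antiderivative of sin(3·π·u)^2 is u/2 - sin(6·π·u)/(12·π); evaluating from 0 to 1/6 gives 1/12, while the full integral is 1/2.
This works out to P = 1/6.

P ≈ 0.167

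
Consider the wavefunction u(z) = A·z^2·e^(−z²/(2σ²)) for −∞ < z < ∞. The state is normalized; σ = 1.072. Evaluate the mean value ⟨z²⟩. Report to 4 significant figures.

By definition ⟨z²⟩ = ∫ z^2 |u(z)|² dz.
Using the Gaussian integral ∫_{−∞}^{∞} e^(−αz²) dz = √(π/α), the ratio of the moment integral to the normalization integral gives ⟨z²⟩ = 5·σ^2/2.
With σ = 1.072, ⟨z^2⟩ = 2.8730.

⟨z^2⟩ ≈ 2.873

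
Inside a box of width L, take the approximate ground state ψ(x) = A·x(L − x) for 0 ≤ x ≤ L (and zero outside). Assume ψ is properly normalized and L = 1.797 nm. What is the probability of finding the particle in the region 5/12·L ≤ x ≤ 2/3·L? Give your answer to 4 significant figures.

P ≈ 0.4435

|ψ|² is the probability density, so P = ∫_{5/12·L}^{2/3·L} |ψ|² dx.
Since A² = 1/(L^5/30), this is the region integral divided by the full normalization integral.
Substituting u = x/L, A² and the length scale cancel in the ratio: P = ∫_{5/12}^{2/3} u^2·(1 - u)^2 du / ∫_{0}^{1} u^2·(1 - u)^2 du.
Using ∫ u^2·(1 - u)^2 du = u^3·(6·u^2 - 15·u + 10)/30, the numerator is ≈ 0.0147835 and the denominator is 1/30.
The result is P = 0.44350.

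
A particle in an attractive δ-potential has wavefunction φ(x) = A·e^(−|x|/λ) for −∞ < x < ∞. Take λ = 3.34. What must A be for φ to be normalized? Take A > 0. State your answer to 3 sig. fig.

A ≈ 0.547

The normalization condition is ∫|φ|² dx = 1 from −∞ to ∞.
The integral (without the A² prefactor) comes out to λ.
Substituting λ = 3.34 gives A² = 0.2994, so A = 0.5472.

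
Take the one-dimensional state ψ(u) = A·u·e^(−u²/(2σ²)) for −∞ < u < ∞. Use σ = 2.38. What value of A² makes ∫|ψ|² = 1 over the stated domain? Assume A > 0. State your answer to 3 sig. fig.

Normalization requires ∫|ψ|² du = 1, integrated from −∞ to ∞.
∫|ψ|² du = A²·(√(π)·σ^3/2).
Substituting σ = 2.38 gives A² = 0.08370, so A = 0.2893.

A^2 ≈ 0.0837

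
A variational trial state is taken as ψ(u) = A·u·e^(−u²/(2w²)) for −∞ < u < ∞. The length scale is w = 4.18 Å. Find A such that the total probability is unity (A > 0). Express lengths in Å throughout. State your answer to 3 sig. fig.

Require ∫ |ψ|² du = 1 over the whole domain.
With ψ = A·u·e^(−u²/(2w²)), the integral evaluates to A²·[√(π)·w^3/2].
So A² = (√(π)·w^3/2)^(−1).
Plugging in w = 4.18 yields A = 0.1243.

A ≈ 0.124 Å^(-3/2)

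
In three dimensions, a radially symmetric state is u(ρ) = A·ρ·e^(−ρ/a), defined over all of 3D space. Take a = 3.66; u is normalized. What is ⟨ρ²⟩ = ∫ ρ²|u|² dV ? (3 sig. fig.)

⟨ρ^2⟩ ≈ 100

By definition ⟨ρ²⟩ = ∫ ρ^2 |u(ρ)|² 4πρ² dρ.
Using ∫₀^∞ ρⁿ e^(−αρ) dρ = n!/αⁿ⁺¹, evaluating both integrals, ⟨ρ²⟩ = 15·a^2/2.
With a = 3.66, ⟨ρ^2⟩ = 100.5.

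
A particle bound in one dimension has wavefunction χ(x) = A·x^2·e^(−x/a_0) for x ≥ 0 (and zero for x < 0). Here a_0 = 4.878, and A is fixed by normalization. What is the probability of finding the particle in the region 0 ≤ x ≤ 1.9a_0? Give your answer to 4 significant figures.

The probability is P = ∫ |χ|² dx over [0, 1.9a_0].
The normalization integral ∫|χ|²dx over the whole domain equals 3·a_0^5/4·A², and A² cancels in the ratio.
Let u = x/a_0; then A² and the length scale cancel, so P = ∫_{0}^{1.9} u^4·e^(-2·u) du ÷ ∫_{0}^{∞} u^4·e^(-2·u) du.
An antiderivative of u^4·e^(-2·u) is -(u^4/2 + u^3 + 3·u^2/2 + 3·u/2 + 3/4)·e^(-2·u); evaluating from 0 to 1.9 gives ≈ 0.249117, while the full integral is 3/4.
This works out to P = 0.33216.

P ≈ 0.3322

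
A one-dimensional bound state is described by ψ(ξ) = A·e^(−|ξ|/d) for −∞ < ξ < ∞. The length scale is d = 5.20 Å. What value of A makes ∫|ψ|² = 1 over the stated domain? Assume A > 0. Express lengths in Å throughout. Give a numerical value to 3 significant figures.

A ≈ 0.439 Å^(-1/2)

The normalization condition is ∫|ψ|² dξ = 1 from −∞ to ∞.
With ψ = A·e^(−|ξ|/d), the integral evaluates to A²·[d].
Hence A² = 1/[d].
With d = 5.20: A² = 0.1923 and A = 0.4385.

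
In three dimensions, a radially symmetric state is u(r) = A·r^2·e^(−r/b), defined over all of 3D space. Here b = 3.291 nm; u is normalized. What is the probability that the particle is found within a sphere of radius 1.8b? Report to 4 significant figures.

P ≈ 0.07327

Integrate the radial probability density 4πr²|u|² over r ≤ 1.8b.
A² is fixed by ∫₀^∞ 4πr²|u|² dr = 1, i.e. A² = (45·π·b^7/2)^(−1).
Let t = r/b; then A², 4π and the length scale all cancel, so P = ∫_{0}^{1.8} t^6·e^(-2·t) dt ÷ ∫_{0}^{∞} t^6·e^(-2·t) dt.
With ∫ t^6·e^(-2·t) dt = -(4·t^6 + 12·t^5 + 30·t^4 + 60·t^3 + 90·t^2 + 90·t + 45)·e^(-2·t)/8 + C, the region integral is ≈ 0.412163 and the full one is 45/8.
The region integral divided by the full integral gives P = 0.073273.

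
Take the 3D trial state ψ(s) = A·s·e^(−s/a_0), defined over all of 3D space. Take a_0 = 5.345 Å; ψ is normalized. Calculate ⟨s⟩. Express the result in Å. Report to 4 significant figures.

The expectation value is the |ψ|²-weighted average of s: ∫ s|ψ|² 4πs² ds.
Recall ∫₀^∞ s^m e^(−s/β) ds = m!·β^(m+1), evaluating both integrals, ⟨s⟩ = 5·a_0/2.
Putting a_0 = 5.345 gives 13.363.

⟨s⟩ ≈ 13.36 Å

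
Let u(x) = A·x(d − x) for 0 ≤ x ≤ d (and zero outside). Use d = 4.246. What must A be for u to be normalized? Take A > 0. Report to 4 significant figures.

The normalization condition is ∫|u|² dx = 1 from 0 to d.
∫|u|² dx = A²·(d^5/30).
Hence A² = 1/[d^5/30].
Substituting d = 4.246 gives A² = 0.021738, so A = 0.14744.

A ≈ 0.1474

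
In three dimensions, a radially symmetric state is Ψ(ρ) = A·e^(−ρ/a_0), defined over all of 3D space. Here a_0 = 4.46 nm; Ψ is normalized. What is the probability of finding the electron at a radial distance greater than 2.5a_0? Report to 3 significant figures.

With dV = 4πρ²dρ, the probability is ∫|Ψ|² dV over ρ > 2.5a_0.
The full normalization integral is A²·[π·a_0^3] = 1, fixing A².
In terms of u = ρ/a_0 (A², 4π and the length scale all cancel between numerator and denominator), P = [∫_{2.5}^{∞} u^2·e^(-2·u) du] / [∫_{0}^{∞} u^2·e^(-2·u) du].
An antiderivative of u^2·e^(-2·u) is -(2·u^2 + 2·u + 1)·e^(-2·u)/4; evaluating from 2.5 to ∞ gives 37·e^(-5)/8, while the full integral is 1/4.
Taking the ratio yields P = 0.1247.

P ≈ 0.125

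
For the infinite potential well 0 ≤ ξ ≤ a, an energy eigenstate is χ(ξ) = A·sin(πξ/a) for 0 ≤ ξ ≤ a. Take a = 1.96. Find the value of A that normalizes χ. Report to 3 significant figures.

A ≈ 1.01

We need A² ∫|f|² dξ = 1, taking the integral from 0 to a.
The integral (without the A² prefactor) comes out to a/2.
With a = 1.96: A² = 1.020 and A = 1.010.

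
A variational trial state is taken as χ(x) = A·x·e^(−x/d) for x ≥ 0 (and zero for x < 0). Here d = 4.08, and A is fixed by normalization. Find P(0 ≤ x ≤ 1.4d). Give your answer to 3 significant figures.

P ≈ 0.531

|χ|² is the probability density, so P = ∫_{0}^{1.4d} |χ|² dx.
Since A² = 1/(d^3/4), this is the region integral divided by the full normalization integral.
In terms of u = x/d (A² and the length scale cancel between numerator and denominator), P = [∫_{0}^{1.4} u^2·e^(-2·u) du] / [∫_{0}^{∞} u^2·e^(-2·u) du].
An antiderivative of u^2·e^(-2·u) is -(2·u^2 + 2·u + 1)·e^(-2·u)/4; evaluating from 0 to 1.4 gives 1/4 - 193·e^(-14/5)/100, while the full integral is 1/4.
Evaluating gives P = 0.5305.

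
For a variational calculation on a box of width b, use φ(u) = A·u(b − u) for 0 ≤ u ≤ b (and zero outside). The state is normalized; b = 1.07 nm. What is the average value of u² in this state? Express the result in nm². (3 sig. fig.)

By definition ⟨u²⟩ = ∫ u^2 |φ(u)|² du.
Since the A² factors cancel between numerator and denominator, ⟨u²⟩ = 2·b^2/7.
Putting b = 1.07 gives 0.3271.

⟨u^2⟩ ≈ 0.327 nm^2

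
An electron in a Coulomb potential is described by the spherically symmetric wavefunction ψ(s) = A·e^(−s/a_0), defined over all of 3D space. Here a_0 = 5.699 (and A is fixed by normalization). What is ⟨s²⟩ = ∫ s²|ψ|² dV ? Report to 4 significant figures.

The expectation value is the |ψ|²-weighted average of s^2: ∫ s^2|ψ|² 4πs² ds.
Using ∫₀^∞ sⁿ e^(−αs) ds = n!/αⁿ⁺¹, since the A² factors cancel between numerator and denominator, ⟨s²⟩ = 3·a_0^2.
With a_0 = 5.699, ⟨s^2⟩ = 97.436.

⟨s^2⟩ ≈ 97.44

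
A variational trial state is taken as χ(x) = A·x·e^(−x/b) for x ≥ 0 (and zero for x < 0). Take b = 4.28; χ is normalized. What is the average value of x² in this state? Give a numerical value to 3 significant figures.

The expectation value is the |χ|²-weighted average of x^2: ∫ x^2|χ|² dx.
With ∫₀^∞ x^4 e^(−αx) dx = 4!/α^5, the ratio of the moment integral to the normalization integral gives ⟨x²⟩ = 3·b^2.
With b = 4.28, ⟨x^2⟩ = 54.96.

⟨x^2⟩ ≈ 55.0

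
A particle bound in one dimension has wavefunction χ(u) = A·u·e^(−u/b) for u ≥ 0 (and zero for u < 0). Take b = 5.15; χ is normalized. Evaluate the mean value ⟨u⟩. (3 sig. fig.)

By definition ⟨u⟩ = ∫ u |χ(u)|² du.
The ratio of the moment integral to the normalization integral gives ⟨u⟩ = 3·b/2.
Putting b = 5.15 gives 7.725.

⟨u⟩ ≈ 7.73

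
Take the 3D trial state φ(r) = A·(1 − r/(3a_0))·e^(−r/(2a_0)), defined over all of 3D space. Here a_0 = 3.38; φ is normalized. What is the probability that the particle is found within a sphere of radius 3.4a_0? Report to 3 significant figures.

Integrate the radial probability density 4πr²|φ|² over r ≤ 3.4a_0.
A² is fixed by ∫₀^∞ 4πr²|φ|² dr = 1, i.e. A² = (8·π·a_0^3/3)^(−1).
Substituting u = r/a_0, A², 4π and the length scale all cancel in the ratio: P = ∫_{0}^{3.4} u^2·(1 - u/3)^2·e^(-u) du / ∫_{0}^{∞} u^2·(1 - u/3)^2·e^(-u) du.
Using ∫ u^2·(1 - u/3)^2·e^(-u) du = (-u^4 + 2·u^3 - 3·u^2 - 6·u - 6)·e^(-u)/9, the numerator is ≈ 0.23613 and the denominator is 2/3.
Taking the ratio yields P = 0.3542.

P ≈ 0.354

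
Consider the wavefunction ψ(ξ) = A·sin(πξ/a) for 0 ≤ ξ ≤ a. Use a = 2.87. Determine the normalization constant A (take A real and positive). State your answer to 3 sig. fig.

A ≈ 0.835

We need A² ∫|f|² dξ = 1, taking the integral from 0 to a.
The integral (without the A² prefactor) comes out to a/2.
Setting this equal to 1 gives A² = 1/(a/2).
Plugging in a = 2.87 yields A = 0.8348.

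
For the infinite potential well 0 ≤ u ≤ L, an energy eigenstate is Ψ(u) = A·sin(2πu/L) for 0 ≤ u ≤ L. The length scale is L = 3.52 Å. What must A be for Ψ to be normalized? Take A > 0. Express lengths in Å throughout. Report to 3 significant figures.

Normalization requires ∫|Ψ|² du = 1, integrated from 0 to L.
∫|Ψ|² du = A²·(L/2).
With L = 3.52: A² = 0.5682 and A = 0.7538.

A ≈ 0.754 Å^(-1/2)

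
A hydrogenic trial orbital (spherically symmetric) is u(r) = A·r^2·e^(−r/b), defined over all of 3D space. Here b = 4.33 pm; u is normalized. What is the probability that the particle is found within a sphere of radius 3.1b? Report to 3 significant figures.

P ≈ 0.426

P = ∫ |u|² 4πr² dr over r ≤ 3.1b.
Normalization gives A² = 1/(45·π·b^7/2).
In terms of t = r/b (A², 4π and the length scale all cancel between numerator and denominator), P = [∫_{0}^{3.1} t^6·e^(-2·t) dt] / [∫_{0}^{∞} t^6·e^(-2·t) dt].
An antiderivative of t^6·e^(-2·t) is -(4·t^6 + 12·t^5 + 30·t^4 + 60·t^3 + 90·t^2 + 90·t + 45)·e^(-2·t)/8; evaluating from 0 to 3.1 gives ≈ 2.3951, while the full integral is 45/8.
The region integral divided by the full integral gives P = 0.4258.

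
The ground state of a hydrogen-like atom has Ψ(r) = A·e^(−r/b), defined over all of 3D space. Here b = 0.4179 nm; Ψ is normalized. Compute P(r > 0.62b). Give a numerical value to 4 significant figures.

P ≈ 0.8707

P = ∫ |Ψ|² 4πr² dr over r > 0.62b.
The full normalization integral is A²·[π·b^3] = 1, fixing A².
In terms of u = r/b (A², 4π and the length scale all cancel between numerator and denominator), P = [∫_{0.62}^{∞} u^2·e^(-2·u) du] / [∫_{0}^{∞} u^2·e^(-2·u) du].
With ∫ u^2·e^(-2·u) du = -(2·u^2 + 2·u + 1)·e^(-2·u)/4 + C, the region integral is 3761·e^(-31/25)/5000 and the full one is 1/4.
Taking the ratio yields P = 0.87070.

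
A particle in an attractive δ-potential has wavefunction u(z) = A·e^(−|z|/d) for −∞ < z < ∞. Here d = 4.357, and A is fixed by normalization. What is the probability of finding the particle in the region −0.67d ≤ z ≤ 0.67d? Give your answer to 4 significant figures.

|u|² is the probability density, so P = ∫_{−0.67d}^{0.67d} |u|² dz.
Since A² = 1/(d), this is the region integral divided by the full normalization integral.
Both integrals are even about z = 0, so only the z ≥ 0 halves are needed (the factors of 2 cancel). In terms of t = z/d (A² and the length scale cancel between numerator and denominator), P = [∫_{0}^{0.67} e^(-2·t) dt] / [∫_{0}^{∞} e^(-2·t) dt].
With ∫ e^(-2·t) dt = -e^(-2·t)/2 + C, the region integral is 1/2 - e^(-67/50)/2 and the full one is 1/2.
Evaluating gives P = 0.73815.

P ≈ 0.7382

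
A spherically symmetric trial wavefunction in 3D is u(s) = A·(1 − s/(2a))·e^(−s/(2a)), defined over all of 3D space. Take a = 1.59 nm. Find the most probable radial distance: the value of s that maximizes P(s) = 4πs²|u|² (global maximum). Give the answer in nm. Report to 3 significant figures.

The maximum of P(s) = 4πs²|u|² occurs where its derivative vanishes.
Solving yields s = a·(√(5) + 3).
With a = 1.59, the most probable radial distance is 8.325 nm.

s ≈ 8.33 nm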